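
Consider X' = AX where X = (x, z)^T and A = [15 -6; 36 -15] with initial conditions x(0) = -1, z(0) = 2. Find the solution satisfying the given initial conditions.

x(t) = -5e^(3t) + 4e^(-3t), z(t) = -10e^(3t) + 12e^(-3t)

Coefficient matrix A = [[15, -6], [36, -15]].
Characteristic polynomial det(A - λI) = λ^2 - 9 = 0.
Eigenvalues λ = 3, -3.
For λ=3: (A-λI) row 1 is [12, -6], so an eigenvector is (-1, -2).
For λ=-3: (A-λI) row 1 is [18, -6], so an eigenvector is (-1, -3).
General solution: C_1e^(3t)(-1,-2) + C_2e^(-3t)(-1,-3).
Applying x(0)=-1, z(0)=2 gives C_1=5, C_2=-4.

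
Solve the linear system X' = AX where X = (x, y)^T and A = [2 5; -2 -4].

Coefficient matrix A = [[2, 5], [-2, -4]].
Characteristic polynomial det(A - λI) = λ^2 + 2λ + 2 = 0.
Eigenvalues λ = -1 ± i (complex conjugate pair).
For λ=-1+i: an eigenvector is (1,-1) - i(-2,1) = (1 + 2i, -1 - i).
A real fundamental pair from Re and Im of e^((-1+i)t)v: X_1 = e^(-t)(cos(t)·(1,-1) + sin(t)·(-2,1)), X_2 = e^(-t)(sin(t)·(1,-1) - cos(t)·(-2,1)).
General solution: C_1X_1 + C_2X_2.

x(t) = -2C_1e^(-t)sin(t) + C_1e^(-t)cos(t) + C_2e^(-t)sin(t) + 2C_2e^(-t)cos(t), y(t) = C_1e^(-t)sin(t) - C_1e^(-t)cos(t) - C_2e^(-t)sin(t) - C_2e^(-t)cos(t)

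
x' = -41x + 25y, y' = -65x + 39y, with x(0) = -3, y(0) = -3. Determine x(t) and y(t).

Coefficient matrix A = [[-41, 25], [-65, 39]].
Characteristic polynomial det(A - λI) = λ^2 + 2λ + 26 = 0.
Eigenvalues λ = -1 ± 5i (complex conjugate pair).
For λ=-1+5i: an eigenvector is (1,2) - i(2,3) = (1 - 2i, 2 - 3i).
A real fundamental pair from Re and Im of e^((-1+5i)t)v: X_1 = e^(-t)(cos(5t)·(1,2) + sin(5t)·(2,3)), X_2 = e^(-t)(sin(5t)·(1,2) - cos(5t)·(2,3)).
General solution: c_1X_1 + c_2X_2.
Applying x(0)=-3, y(0)=-3 gives c_1=3, c_2=3.

x(t) = 9e^(-t)sin(5t) - 3e^(-t)cos(5t), y(t) = 15e^(-t)sin(5t) - 3e^(-t)cos(5t)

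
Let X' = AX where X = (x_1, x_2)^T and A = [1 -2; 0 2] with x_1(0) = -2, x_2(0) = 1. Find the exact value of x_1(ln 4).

-32

A = [[1,-2],[0,2]]; eigenvalues λ = 2, 1.
Eigenvectors: (2,-1) for λ=2, (-1,0) for λ=1.
From the initial condition, c_1 = -1, c_2 = 0.
x_1(ln 4) = (-1)(4^2)(2) + (0)(4^1)(-1) = -32.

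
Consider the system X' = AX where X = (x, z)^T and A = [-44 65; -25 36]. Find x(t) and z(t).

x(t) = 2C_1e^(-4t)sin(5t) + 3C_1e^(-4t)cos(5t) + 3C_2e^(-4t)sin(5t) - 2C_2e^(-4t)cos(5t), z(t) = C_1e^(-4t)sin(5t) + 2C_1e^(-4t)cos(5t) + 2C_2e^(-4t)sin(5t) - C_2e^(-4t)cos(5t)

Coefficient matrix A = [[-44, 65], [-25, 36]].
Characteristic polynomial det(A - λI) = λ^2 + 8λ + 41 = 0.
Eigenvalues λ = -4 ± 5i (complex conjugate pair).
For λ=-4+5i: an eigenvector is (3,2) - i(2,1) = (3 - 2i, 2 - i).
A real fundamental pair from Re and Im of e^((-4+5i)t)v: X_1 = e^(-4t)(cos(5t)·(3,2) + sin(5t)·(2,1)), X_2 = e^(-4t)(sin(5t)·(3,2) - cos(5t)·(2,1)).
General solution: C_1X_1 + C_2X_2.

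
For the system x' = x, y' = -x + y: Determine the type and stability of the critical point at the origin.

unstable improper node

A = [[1,0],[-1,1]]; det(A-λI) = λ^2 - 2λ + 1.
repeated λ = 1 with a single eigenvector.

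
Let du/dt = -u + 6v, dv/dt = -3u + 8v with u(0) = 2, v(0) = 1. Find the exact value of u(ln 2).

A = [[-1,6],[-3,8]]; eigenvalues λ = 2, 5.
Eigenvectors: (2,1) for λ=2, (-1,-1) for λ=5.
From the initial condition, c_1 = 1, c_2 = 0.
u(ln 2) = (1)(2^2)(2) + (0)(2^5)(-1) = 8.

8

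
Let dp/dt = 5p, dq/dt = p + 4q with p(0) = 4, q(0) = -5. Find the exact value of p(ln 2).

A = [[5,0],[1,4]]; eigenvalues λ = 5, 4.
Eigenvectors: (1,1) for λ=5, (0,-1) for λ=4.
From the initial condition, c_1 = 4, c_2 = 9.
p(ln 2) = (4)(2^5)(1) + (9)(2^4)(0) = 128.

128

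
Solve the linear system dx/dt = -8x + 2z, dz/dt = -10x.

Coefficient matrix A = [[-8, 2], [-10, 0]].
Characteristic polynomial det(A - λI) = λ^2 + 8λ + 20 = 0.
Eigenvalues λ = -4 ± 2i (complex conjugate pair).
For λ=-4+2i: an eigenvector is (-1,-2) - i(0,1) = (-1, -2 - i).
A real fundamental pair from Re and Im of e^((-4+2i)t)v: X_1 = e^(-4t)(cos(2t)·(-1,-2) + sin(2t)·(0,1)), X_2 = e^(-4t)(sin(2t)·(-1,-2) - cos(2t)·(0,1)).
General solution: c_1X_1 + c_2X_2.

x(t) = -c_1e^(-4t)cos(2t) - c_2e^(-4t)sin(2t), z(t) = c_1e^(-4t)sin(2t) - 2c_1e^(-4t)cos(2t) - 2c_2e^(-4t)sin(2t) - c_2e^(-4t)cos(2t)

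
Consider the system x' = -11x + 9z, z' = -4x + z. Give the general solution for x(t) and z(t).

Coefficient matrix A = [[-11, 9], [-4, 1]].
Characteristic polynomial det(A - λI) = λ^2 + 10λ + 25 = 0.
Single eigenvalue λ = -5 with algebraic multiplicity 2.
Eigenvector v = (3,2); generalized eigenvector w with (A-λI)w=v is (-2,-1).
General solution: e^(-5t)[c_1·v + c_2·(t·v + w)].

x(t) = 3c_1e^(-5t) + 3c_2te^(-5t) - 2c_2e^(-5t), z(t) = 2c_1e^(-5t) + 2c_2te^(-5t) - c_2e^(-5t)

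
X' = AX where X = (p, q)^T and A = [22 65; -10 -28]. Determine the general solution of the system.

p(t) = -2C_1e^(-3t)sin(5t) - 3C_1e^(-3t)cos(5t) - 3C_2e^(-3t)sin(5t) + 2C_2e^(-3t)cos(5t), q(t) = C_1e^(-3t)sin(5t) + C_1e^(-3t)cos(5t) + C_2e^(-3t)sin(5t) - C_2e^(-3t)cos(5t)

Coefficient matrix A = [[22, 65], [-10, -28]].
Characteristic polynomial det(A - λI) = λ^2 + 6λ + 34 = 0.
Eigenvalues λ = -3 ± 5i (complex conjugate pair).
For λ=-3+5i: an eigenvector is (-3,1) - i(-2,1) = (-3 + 2i, 1 - i).
A real fundamental pair from Re and Im of e^((-3+5i)t)v: X_1 = e^(-3t)(cos(5t)·(-3,1) + sin(5t)·(-2,1)), X_2 = e^(-3t)(sin(5t)·(-3,1) - cos(5t)·(-2,1)).
General solution: C_1X_1 + C_2X_2.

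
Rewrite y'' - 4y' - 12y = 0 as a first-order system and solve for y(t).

y(t) = K_1e^(-2t) + K_2e^(6t)

Let x_1 = y, x_2 = y'. Then x_1' = x_2 and x_2' = 12x_1 + 4x_2.
A = [[0,1],[12,4]]; det(A-λI) = λ^2 - 4λ - 12.
Eigenvalues λ = -2, 6 with eigenvectors (1,-2), (1,6).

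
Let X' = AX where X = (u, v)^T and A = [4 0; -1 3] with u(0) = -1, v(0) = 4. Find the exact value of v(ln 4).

A = [[4,0],[-1,3]]; eigenvalues λ = 4, 3.
Eigenvectors: (-1,1) for λ=4, (0,1) for λ=3.
From the initial condition, c_1 = 1, c_2 = 3.
v(ln 4) = (1)(4^4)(1) + (3)(4^3)(1) = 448.

448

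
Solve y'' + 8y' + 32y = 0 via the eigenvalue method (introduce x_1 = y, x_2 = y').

Let x_1 = y, x_2 = y'. Then x_1' = x_2 and x_2' = -32x_1 - 8x_2.
A = [[0,1],[-32,-8]]; det(A-λI) = λ^2 + 8λ + 32.
Eigenvalues λ = -4 ± 4i.

y(t) = C_1e^(-4t)cos(4t) + C_2e^(-4t)sin(4t)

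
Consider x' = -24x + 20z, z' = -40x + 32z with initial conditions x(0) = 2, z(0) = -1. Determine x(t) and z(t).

Coefficient matrix A = [[-24, 20], [-40, 32]].
Characteristic polynomial det(A - λI) = λ^2 - 8λ + 32 = 0.
Eigenvalues λ = 4 ± 4i (complex conjugate pair).
For λ=4+4i: an eigenvector is (1,1) - i(-2,-3) = (1 + 2i, 1 + 3i).
A real fundamental pair from Re and Im of e^((4+4i)t)v: X_1 = e^(4t)(cos(4t)·(1,1) + sin(4t)·(-2,-3)), X_2 = e^(4t)(sin(4t)·(1,1) - cos(4t)·(-2,-3)).
General solution: K_1X_1 + K_2X_2.
Applying x(0)=2, z(0)=-1 gives K_1=8, K_2=-3.

x(t) = -19e^(4t)sin(4t) + 2e^(4t)cos(4t), z(t) = -27e^(4t)sin(4t) - e^(4t)cos(4t)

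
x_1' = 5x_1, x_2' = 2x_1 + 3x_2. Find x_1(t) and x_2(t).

Coefficient matrix A = [[5, 0], [2, 3]].
Characteristic polynomial det(A - λI) = λ^2 - 8λ + 15 = 0.
Eigenvalues λ = 3, 5.
For λ=3: (A-λI) row 1 is [2, 0], so an eigenvector is (0, 1).
For λ=5: (A-λI) row 2 is [2, -2], so an eigenvector is (-1, -1).
General solution: c_1e^(3t)(0,1) + c_2e^(5t)(-1,-1).

x_1(t) = -c_2e^(5t), x_2(t) = c_1e^(3t) - c_2e^(5t)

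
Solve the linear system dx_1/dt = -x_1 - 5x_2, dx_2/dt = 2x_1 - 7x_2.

Coefficient matrix A = [[-1, -5], [2, -7]].
Characteristic polynomial det(A - λI) = λ^2 + 8λ + 17 = 0.
Eigenvalues λ = -4 ± i (complex conjugate pair).
For λ=-4+i: an eigenvector is (-1,-1) - i(2,1) = (-1 - 2i, -1 - i).
A real fundamental pair from Re and Im of e^((-4+i)t)v: X_1 = e^(-4t)(cos(t)·(-1,-1) + sin(t)·(2,1)), X_2 = e^(-4t)(sin(t)·(-1,-1) - cos(t)·(2,1)).
General solution: K_1X_1 + K_2X_2.

x_1(t) = 2K_1e^(-4t)sin(t) - K_1e^(-4t)cos(t) - K_2e^(-4t)sin(t) - 2K_2e^(-4t)cos(t), x_2(t) = K_1e^(-4t)sin(t) - K_1e^(-4t)cos(t) - K_2e^(-4t)sin(t) - K_2e^(-4t)cos(t)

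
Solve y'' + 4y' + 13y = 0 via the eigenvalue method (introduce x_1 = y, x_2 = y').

y(t) = K_1e^(-2t)cos(3t) + K_2e^(-2t)sin(3t)

Let x_1 = y, x_2 = y'. Then x_1' = x_2 and x_2' = -13x_1 - 4x_2.
A = [[0,1],[-13,-4]]; det(A-λI) = λ^2 + 4λ + 13.
Eigenvalues λ = -2 ± 3i.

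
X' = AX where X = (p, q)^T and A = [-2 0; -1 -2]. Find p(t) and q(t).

p(t) = -c_2e^(-2t), q(t) = c_1e^(-2t) + c_2te^(-2t) + 2c_2e^(-2t)

Coefficient matrix A = [[-2, 0], [-1, -2]].
Characteristic polynomial det(A - λI) = λ^2 + 4λ + 4 = 0.
Single eigenvalue λ = -2 with algebraic multiplicity 2.
Eigenvector v = (0,1); generalized eigenvector w with (A-λI)w=v is (-1,2).
General solution: e^(-2t)[c_1·v + c_2·(t·v + w)].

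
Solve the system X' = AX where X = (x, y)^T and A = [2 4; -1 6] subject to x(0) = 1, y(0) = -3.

x(t) = -14te^(4t) + e^(4t), y(t) = -7te^(4t) - 3e^(4t)

Coefficient matrix A = [[2, 4], [-1, 6]].
Characteristic polynomial det(A - λI) = λ^2 - 8λ + 16 = 0.
Single eigenvalue λ = 4 with algebraic multiplicity 2.
Eigenvector v = (-2,-1); generalized eigenvector w with (A-λI)w=v is (3,1).
General solution: e^(4t)[K_1·v + K_2·(t·v + w)].
Applying x(0)=1, y(0)=-3 gives K_1=10, K_2=7.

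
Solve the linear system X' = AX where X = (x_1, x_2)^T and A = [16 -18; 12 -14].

x_1(t) = 3K_1e^(4t) - K_2e^(-2t), x_2(t) = 2K_1e^(4t) - K_2e^(-2t)

Coefficient matrix A = [[16, -18], [12, -14]].
Characteristic polynomial det(A - λI) = λ^2 - 2λ - 8 = 0.
Eigenvalues λ = 4, -2.
For λ=4: (A-λI) row 1 is [12, -18], so an eigenvector is (3, 2).
For λ=-2: (A-λI) row 1 is [18, -18], so an eigenvector is (-1, -1).
General solution: K_1e^(4t)(3,2) + K_2e^(-2t)(-1,-1).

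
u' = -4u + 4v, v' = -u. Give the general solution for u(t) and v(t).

Coefficient matrix A = [[-4, 4], [-1, 0]].
Characteristic polynomial det(A - λI) = λ^2 + 4λ + 4 = 0.
Single eigenvalue λ = -2 with algebraic multiplicity 2.
Eigenvector v = (-2,-1); generalized eigenvector w with (A-λI)w=v is (-3,-2).
General solution: e^(-2t)[K_1·v + K_2·(t·v + w)].

u(t) = -2K_1e^(-2t) - 2K_2te^(-2t) - 3K_2e^(-2t), v(t) = -K_1e^(-2t) - K_2te^(-2t) - 2K_2e^(-2t)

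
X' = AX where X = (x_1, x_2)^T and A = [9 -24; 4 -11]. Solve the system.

Coefficient matrix A = [[9, -24], [4, -11]].
Characteristic polynomial det(A - λI) = λ^2 + 2λ - 3 = 0.
Eigenvalues λ = -3, 1.
For λ=-3: (A-λI) row 1 is [12, -24], so an eigenvector is (2, 1).
For λ=1: (A-λI) row 1 is [8, -24], so an eigenvector is (-3, -1).
General solution: K_1e^(-3t)(2,1) + K_2e^(t)(-3,-1).

x_1(t) = 2K_1e^(-3t) - 3K_2e^(t), x_2(t) = K_1e^(-3t) - K_2e^(t)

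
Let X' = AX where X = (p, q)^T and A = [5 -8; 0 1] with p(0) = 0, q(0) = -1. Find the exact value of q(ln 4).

A = [[5,-8],[0,1]]; eigenvalues λ = 5, 1.
Eigenvectors: (1,0) for λ=5, (2,1) for λ=1.
From the initial condition, c_1 = 2, c_2 = -1.
q(ln 4) = (2)(4^5)(0) + (-1)(4^1)(1) = -4.

-4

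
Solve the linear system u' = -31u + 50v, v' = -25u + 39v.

u(t) = -C_1e^(4t)sin(5t) + 3C_1e^(4t)cos(5t) + 3C_2e^(4t)sin(5t) + C_2e^(4t)cos(5t), v(t) = -C_1e^(4t)sin(5t) + 2C_1e^(4t)cos(5t) + 2C_2e^(4t)sin(5t) + C_2e^(4t)cos(5t)

Coefficient matrix A = [[-31, 50], [-25, 39]].
Characteristic polynomial det(A - λI) = λ^2 - 8λ + 41 = 0.
Eigenvalues λ = 4 ± 5i (complex conjugate pair).
For λ=4+5i: an eigenvector is (3,2) - i(-1,-1) = (3 + i, 2 + i).
A real fundamental pair from Re and Im of e^((4+5i)t)v: X_1 = e^(4t)(cos(5t)·(3,2) + sin(5t)·(-1,-1)), X_2 = e^(4t)(sin(5t)·(3,2) - cos(5t)·(-1,-1)).
General solution: C_1X_1 + C_2X_2.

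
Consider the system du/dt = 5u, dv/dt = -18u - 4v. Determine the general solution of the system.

Coefficient matrix A = [[5, 0], [-18, -4]].
Characteristic polynomial det(A - λI) = λ^2 - λ - 20 = 0.
Eigenvalues λ = -4, 5.
For λ=-4: (A-λI) row 1 is [9, 0], so an eigenvector is (0, 1).
For λ=5: (A-λI) row 2 is [-18, -9], so an eigenvector is (1, -2).
General solution: c_1e^(-4t)(0,1) + c_2e^(5t)(1,-2).

u(t) = c_2e^(5t), v(t) = c_1e^(-4t) - 2c_2e^(5t)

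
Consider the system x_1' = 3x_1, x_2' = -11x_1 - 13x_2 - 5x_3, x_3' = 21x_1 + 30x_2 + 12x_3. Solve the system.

Coefficient matrix A = [[3, 0, 0], [-11, -13, -5], [21, 30, 12]].
det(A - λI) = 0 gives eigenvalues λ = -3, 3, 2.
For λ=-3: eigenvector (0,1,-2).
For λ=3: eigenvector (1,-1,1).
For λ=2: eigenvector (0,-1,3).
General solution: K_1e^(-3t)(0,1,-2) + K_2e^(3t)(1,-1,1) + K_3e^(2t)(0,-1,3).

x_1(t) = K_2e^(3t), x_2(t) = K_1e^(-3t) - K_2e^(3t) - K_3e^(2t), x_3(t) = -2K_1e^(-3t) + K_2e^(3t) + 3K_3e^(2t)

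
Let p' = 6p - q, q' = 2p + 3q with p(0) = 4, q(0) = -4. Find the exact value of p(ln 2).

A = [[6,-1],[2,3]]; eigenvalues λ = 5, 4.
Eigenvectors: (1,1) for λ=5, (1,2) for λ=4.
From the initial condition, c_1 = 12, c_2 = -8.
p(ln 2) = (12)(2^5)(1) + (-8)(2^4)(1) = 256.

256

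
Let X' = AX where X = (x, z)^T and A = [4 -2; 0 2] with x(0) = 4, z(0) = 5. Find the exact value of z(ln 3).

45

A = [[4,-2],[0,2]]; eigenvalues λ = 4, 2.
Eigenvectors: (-1,0) for λ=4, (1,1) for λ=2.
From the initial condition, c_1 = 1, c_2 = 5.
z(ln 3) = (1)(3^4)(0) + (5)(3^2)(1) = 45.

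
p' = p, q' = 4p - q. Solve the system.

Coefficient matrix A = [[1, 0], [4, -1]].
Characteristic polynomial det(A - λI) = λ^2 - 1 = 0.
Eigenvalues λ = 1, -1.
For λ=1: (A-λI) row 2 is [4, -2], so an eigenvector is (-1, -2).
For λ=-1: (A-λI) row 1 is [2, 0], so an eigenvector is (0, 1).
General solution: c_1e^(t)(-1,-2) + c_2e^(-t)(0,1).

p(t) = -c_1e^(t), q(t) = -2c_1e^(t) + c_2e^(-t)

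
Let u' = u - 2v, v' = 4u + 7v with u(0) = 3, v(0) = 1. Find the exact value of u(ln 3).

-783

A = [[1,-2],[4,7]]; eigenvalues λ = 5, 3.
Eigenvectors: (1,-2) for λ=5, (-1,1) for λ=3.
From the initial condition, c_1 = -4, c_2 = -7.
u(ln 3) = (-4)(3^5)(1) + (-7)(3^3)(-1) = -783.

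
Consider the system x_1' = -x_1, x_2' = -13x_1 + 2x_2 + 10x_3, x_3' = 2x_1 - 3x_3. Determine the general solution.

Coefficient matrix A = [[-1, 0, 0], [-13, 2, 10], [2, 0, -3]].
det(A - λI) = 0 gives eigenvalues λ = -3, 2, -1.
For λ=-3: eigenvector (0,-2,1).
For λ=2: eigenvector (0,1,0).
For λ=-1: eigenvector (1,1,1).
General solution: c_1e^(-3t)(0,-2,1) + c_2e^(2t)(0,1,0) + c_3e^(-t)(1,1,1).

x_1(t) = c_3e^(-t), x_2(t) = -2c_1e^(-3t) + c_2e^(2t) + c_3e^(-t), x_3(t) = c_1e^(-3t) + c_3e^(-t)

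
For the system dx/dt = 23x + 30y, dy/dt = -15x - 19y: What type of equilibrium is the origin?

unstable spiral

A = [[23,30],[-15,-19]]; det(A-λI) = λ^2 - 4λ + 13.
λ = 2 ± 3i: positive real part.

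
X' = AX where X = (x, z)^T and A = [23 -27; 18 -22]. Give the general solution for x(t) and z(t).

Coefficient matrix A = [[23, -27], [18, -22]].
Characteristic polynomial det(A - λI) = λ^2 - λ - 20 = 0.
Eigenvalues λ = -4, 5.
For λ=-4: (A-λI) row 1 is [27, -27], so an eigenvector is (-1, -1).
For λ=5: (A-λI) row 1 is [18, -27], so an eigenvector is (3, 2).
General solution: C_1e^(-4t)(-1,-1) + C_2e^(5t)(3,2).

x(t) = -C_1e^(-4t) + 3C_2e^(5t), z(t) = -C_1e^(-4t) + 2C_2e^(5t)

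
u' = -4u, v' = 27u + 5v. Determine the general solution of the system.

u(t) = c_2e^(-4t), v(t) = c_1e^(5t) - 3c_2e^(-4t)

Coefficient matrix A = [[-4, 0], [27, 5]].
Characteristic polynomial det(A - λI) = λ^2 - λ - 20 = 0.
Eigenvalues λ = 5, -4.
For λ=5: (A-λI) row 1 is [-9, 0], so an eigenvector is (0, 1).
For λ=-4: (A-λI) row 2 is [27, 9], so an eigenvector is (1, -3).
General solution: c_1e^(5t)(0,1) + c_2e^(-4t)(1,-3).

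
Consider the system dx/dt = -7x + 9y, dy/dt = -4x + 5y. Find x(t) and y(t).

x(t) = 3K_1e^(-t) + 3K_2te^(-t) + K_2e^(-t), y(t) = 2K_1e^(-t) + 2K_2te^(-t) + K_2e^(-t)

Coefficient matrix A = [[-7, 9], [-4, 5]].
Characteristic polynomial det(A - λI) = λ^2 + 2λ + 1 = 0.
Single eigenvalue λ = -1 with algebraic multiplicity 2.
Eigenvector v = (3,2); generalized eigenvector w with (A-λI)w=v is (1,1).
General solution: e^(-t)[K_1·v + K_2·(t·v + w)].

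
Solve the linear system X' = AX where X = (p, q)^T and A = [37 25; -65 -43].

Coefficient matrix A = [[37, 25], [-65, -43]].
Characteristic polynomial det(A - λI) = λ^2 + 6λ + 34 = 0.
Eigenvalues λ = -3 ± 5i (complex conjugate pair).
For λ=-3+5i: an eigenvector is (1,-2) - i(-2,3) = (1 + 2i, -2 - 3i).
A real fundamental pair from Re and Im of e^((-3+5i)t)v: X_1 = e^(-3t)(cos(5t)·(1,-2) + sin(5t)·(-2,3)), X_2 = e^(-3t)(sin(5t)·(1,-2) - cos(5t)·(-2,3)).
General solution: C_1X_1 + C_2X_2.

p(t) = -2C_1e^(-3t)sin(5t) + C_1e^(-3t)cos(5t) + C_2e^(-3t)sin(5t) + 2C_2e^(-3t)cos(5t), q(t) = 3C_1e^(-3t)sin(5t) - 2C_1e^(-3t)cos(5t) - 2C_2e^(-3t)sin(5t) - 3C_2e^(-3t)cos(5t)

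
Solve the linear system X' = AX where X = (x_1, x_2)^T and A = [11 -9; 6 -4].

x_1(t) = 3c_1e^(5t) - c_2e^(2t), x_2(t) = 2c_1e^(5t) - c_2e^(2t)

Coefficient matrix A = [[11, -9], [6, -4]].
Characteristic polynomial det(A - λI) = λ^2 - 7λ + 10 = 0.
Eigenvalues λ = 5, 2.
For λ=5: (A-λI) row 1 is [6, -9], so an eigenvector is (3, 2).
For λ=2: (A-λI) row 1 is [9, -9], so an eigenvector is (-1, -1).
General solution: c_1e^(5t)(3,2) + c_2e^(2t)(-1,-1).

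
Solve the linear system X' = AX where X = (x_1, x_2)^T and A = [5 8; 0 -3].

x_1(t) = -K_1e^(-3t) + K_2e^(5t), x_2(t) = K_1e^(-3t)

Coefficient matrix A = [[5, 8], [0, -3]].
Characteristic polynomial det(A - λI) = λ^2 - 2λ - 15 = 0.
Eigenvalues λ = -3, 5.
For λ=-3: (A-λI) row 1 is [8, 8], so an eigenvector is (-1, 1).
For λ=5: (A-λI) row 1 is [0, 8], so an eigenvector is (1, 0).
General solution: K_1e^(-3t)(-1,1) + K_2e^(5t)(1,0).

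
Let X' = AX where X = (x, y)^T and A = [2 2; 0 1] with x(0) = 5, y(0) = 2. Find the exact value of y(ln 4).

A = [[2,2],[0,1]]; eigenvalues λ = 2, 1.
Eigenvectors: (1,0) for λ=2, (2,-1) for λ=1.
From the initial condition, c_1 = 9, c_2 = -2.
y(ln 4) = (9)(4^2)(0) + (-2)(4^1)(-1) = 8.

8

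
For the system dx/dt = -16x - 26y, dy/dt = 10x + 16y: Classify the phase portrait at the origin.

A = [[-16,-26],[10,16]]; det(A-λI) = λ^2 + 4.
λ = 0 ± 2i: zero real part.

center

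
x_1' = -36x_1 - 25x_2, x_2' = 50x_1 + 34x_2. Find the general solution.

x_1(t) = -K_1e^(-t)sin(5t) - 2K_1e^(-t)cos(5t) - 2K_2e^(-t)sin(5t) + K_2e^(-t)cos(5t), x_2(t) = K_1e^(-t)sin(5t) + 3K_1e^(-t)cos(5t) + 3K_2e^(-t)sin(5t) - K_2e^(-t)cos(5t)

Coefficient matrix A = [[-36, -25], [50, 34]].
Characteristic polynomial det(A - λI) = λ^2 + 2λ + 26 = 0.
Eigenvalues λ = -1 ± 5i (complex conjugate pair).
For λ=-1+5i: an eigenvector is (-2,3) - i(-1,1) = (-2 + i, 3 - i).
A real fundamental pair from Re and Im of e^((-1+5i)t)v: X_1 = e^(-t)(cos(5t)·(-2,3) + sin(5t)·(-1,1)), X_2 = e^(-t)(sin(5t)·(-2,3) - cos(5t)·(-1,1)).
General solution: K_1X_1 + K_2X_2.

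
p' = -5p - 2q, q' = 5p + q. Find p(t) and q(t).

Coefficient matrix A = [[-5, -2], [5, 1]].
Characteristic polynomial det(A - λI) = λ^2 + 4λ + 5 = 0.
Eigenvalues λ = -2 ± i (complex conjugate pair).
For λ=-2+i: an eigenvector is (1,-1) - i(-1,2) = (1 + i, -1 - 2i).
A real fundamental pair from Re and Im of e^((-2+i)t)v: X_1 = e^(-2t)(cos(t)·(1,-1) + sin(t)·(-1,2)), X_2 = e^(-2t)(sin(t)·(1,-1) - cos(t)·(-1,2)).
General solution: C_1X_1 + C_2X_2.

p(t) = -C_1e^(-2t)sin(t) + C_1e^(-2t)cos(t) + C_2e^(-2t)sin(t) + C_2e^(-2t)cos(t), q(t) = 2C_1e^(-2t)sin(t) - C_1e^(-2t)cos(t) - C_2e^(-2t)sin(t) - 2C_2e^(-2t)cos(t)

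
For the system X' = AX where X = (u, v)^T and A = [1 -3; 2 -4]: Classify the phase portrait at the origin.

stable node

A = [[1,-3],[2,-4]]; det(A-λI) = λ^2 + 3λ + 2.
λ = -1, -2: both negative.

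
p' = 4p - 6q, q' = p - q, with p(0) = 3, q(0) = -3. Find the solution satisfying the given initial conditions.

Coefficient matrix A = [[4, -6], [1, -1]].
Characteristic polynomial det(A - λI) = λ^2 - 3λ + 2 = 0.
Eigenvalues λ = 2, 1.
For λ=2: (A-λI) row 1 is [2, -6], so an eigenvector is (-3, -1).
For λ=1: (A-λI) row 1 is [3, -6], so an eigenvector is (2, 1).
General solution: C_1e^(2t)(-3,-1) + C_2e^(t)(2,1).
Applying p(0)=3, q(0)=-3 gives C_1=-9, C_2=-12.

p(t) = 27e^(2t) - 24e^(t), q(t) = 9e^(2t) - 12e^(t)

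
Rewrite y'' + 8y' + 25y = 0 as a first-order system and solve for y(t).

y(t) = K_1e^(-4t)cos(3t) + K_2e^(-4t)sin(3t)

Let x_1 = y, x_2 = y'. Then x_1' = x_2 and x_2' = -25x_1 - 8x_2.
A = [[0,1],[-25,-8]]; det(A-λI) = λ^2 + 8λ + 25.
Eigenvalues λ = -4 ± 3i.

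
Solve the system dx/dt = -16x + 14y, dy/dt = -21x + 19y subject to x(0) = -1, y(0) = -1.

Coefficient matrix A = [[-16, 14], [-21, 19]].
Characteristic polynomial det(A - λI) = λ^2 - 3λ - 10 = 0.
Eigenvalues λ = 5, -2.
For λ=5: (A-λI) row 1 is [-21, 14], so an eigenvector is (-2, -3).
For λ=-2: (A-λI) row 1 is [-14, 14], so an eigenvector is (-1, -1).
General solution: K_1e^(5t)(-2,-3) + K_2e^(-2t)(-1,-1).
Applying x(0)=-1, y(0)=-1 gives K_1=0, K_2=1.

x(t) = -e^(-2t), y(t) = -e^(-2t)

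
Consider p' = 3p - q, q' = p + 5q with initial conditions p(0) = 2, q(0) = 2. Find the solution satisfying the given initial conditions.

p(t) = -4te^(4t) + 2e^(4t), q(t) = 4te^(4t) + 2e^(4t)

Coefficient matrix A = [[3, -1], [1, 5]].
Characteristic polynomial det(A - λI) = λ^2 - 8λ + 16 = 0.
Single eigenvalue λ = 4 with algebraic multiplicity 2.
Eigenvector v = (-1,1); generalized eigenvector w with (A-λI)w=v is (3,-2).
General solution: e^(4t)[c_1·v + c_2·(t·v + w)].
Applying p(0)=2, q(0)=2 gives c_1=10, c_2=4.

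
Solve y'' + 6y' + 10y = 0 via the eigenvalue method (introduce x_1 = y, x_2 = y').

y(t) = C_1e^(-3t)cos(t) + C_2e^(-3t)sin(t)

Let x_1 = y, x_2 = y'. Then x_1' = x_2 and x_2' = -10x_1 - 6x_2.
A = [[0,1],[-10,-6]]; det(A-λI) = λ^2 + 6λ + 10.
Eigenvalues λ = -3 ± i.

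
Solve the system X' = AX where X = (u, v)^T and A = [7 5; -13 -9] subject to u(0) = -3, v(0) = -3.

u(t) = -39e^(-t)sin(t) - 3e^(-t)cos(t), v(t) = 63e^(-t)sin(t) - 3e^(-t)cos(t)

Coefficient matrix A = [[7, 5], [-13, -9]].
Characteristic polynomial det(A - λI) = λ^2 + 2λ + 2 = 0.
Eigenvalues λ = -1 ± i (complex conjugate pair).
For λ=-1+i: an eigenvector is (2,-3) - i(1,-2) = (2 - i, -3 + 2i).
A real fundamental pair from Re and Im of e^((-1+i)t)v: X_1 = e^(-t)(cos(t)·(2,-3) + sin(t)·(1,-2)), X_2 = e^(-t)(sin(t)·(2,-3) - cos(t)·(1,-2)).
General solution: K_1X_1 + K_2X_2.
Applying u(0)=-3, v(0)=-3 gives K_1=-9, K_2=-15.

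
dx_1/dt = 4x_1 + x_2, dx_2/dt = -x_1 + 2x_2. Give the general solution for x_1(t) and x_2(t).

x_1(t) = -C_1e^(3t) - C_2te^(3t) - 3C_2e^(3t), x_2(t) = C_1e^(3t) + C_2te^(3t) + 2C_2e^(3t)

Coefficient matrix A = [[4, 1], [-1, 2]].
Characteristic polynomial det(A - λI) = λ^2 - 6λ + 9 = 0.
Single eigenvalue λ = 3 with algebraic multiplicity 2.
Eigenvector v = (-1,1); generalized eigenvector w with (A-λI)w=v is (-3,2).
General solution: e^(3t)[C_1·v + C_2·(t·v + w)].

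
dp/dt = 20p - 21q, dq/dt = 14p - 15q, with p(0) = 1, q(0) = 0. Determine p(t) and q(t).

Coefficient matrix A = [[20, -21], [14, -15]].
Characteristic polynomial det(A - λI) = λ^2 - 5λ - 6 = 0.
Eigenvalues λ = -1, 6.
For λ=-1: (A-λI) row 1 is [21, -21], so an eigenvector is (1, 1).
For λ=6: (A-λI) row 1 is [14, -21], so an eigenvector is (3, 2).
General solution: C_1e^(-t)(1,1) + C_2e^(6t)(3,2).
Applying p(0)=1, q(0)=0 gives C_1=-2, C_2=1.

p(t) = 3e^(6t) - 2e^(-t), q(t) = 2e^(6t) - 2e^(-t)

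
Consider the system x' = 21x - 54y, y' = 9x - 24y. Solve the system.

x(t) = 3c_1e^(3t) - 2c_2e^(-6t), y(t) = c_1e^(3t) - c_2e^(-6t)

Coefficient matrix A = [[21, -54], [9, -24]].
Characteristic polynomial det(A - λI) = λ^2 + 3λ - 18 = 0.
Eigenvalues λ = 3, -6.
For λ=3: (A-λI) row 1 is [18, -54], so an eigenvector is (3, 1).
For λ=-6: (A-λI) row 1 is [27, -54], so an eigenvector is (-2, -1).
General solution: c_1e^(3t)(3,1) + c_2e^(-6t)(-2,-1).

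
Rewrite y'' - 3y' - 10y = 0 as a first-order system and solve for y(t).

Let x_1 = y, x_2 = y'. Then x_1' = x_2 and x_2' = 10x_1 + 3x_2.
A = [[0,1],[10,3]]; det(A-λI) = λ^2 - 3λ - 10.
Eigenvalues λ = -2, 5 with eigenvectors (1,-2), (1,5).

y(t) = K_1e^(-2t) + K_2e^(5t)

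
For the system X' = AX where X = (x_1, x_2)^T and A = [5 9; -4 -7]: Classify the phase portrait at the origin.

stable improper node

A = [[5,9],[-4,-7]]; det(A-λI) = λ^2 + 2λ + 1.
repeated λ = -1 with a single eigenvector.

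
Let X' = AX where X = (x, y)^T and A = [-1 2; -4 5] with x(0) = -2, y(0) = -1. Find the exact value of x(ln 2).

A = [[-1,2],[-4,5]]; eigenvalues λ = 3, 1.
Eigenvectors: (-1,-2) for λ=3, (1,1) for λ=1.
From the initial condition, c_1 = -1, c_2 = -3.
x(ln 2) = (-1)(2^3)(-1) + (-3)(2^1)(1) = 2.

2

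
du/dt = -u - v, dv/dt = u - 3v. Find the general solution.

u(t) = C_1e^(-2t) + C_2te^(-2t), v(t) = C_1e^(-2t) + C_2te^(-2t) - C_2e^(-2t)

Coefficient matrix A = [[-1, -1], [1, -3]].
Characteristic polynomial det(A - λI) = λ^2 + 4λ + 4 = 0.
Single eigenvalue λ = -2 with algebraic multiplicity 2.
Eigenvector v = (1,1); generalized eigenvector w with (A-λI)w=v is (0,-1).
General solution: e^(-2t)[C_1·v + C_2·(t·v + w)].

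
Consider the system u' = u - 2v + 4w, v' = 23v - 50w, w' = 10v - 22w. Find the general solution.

Coefficient matrix A = [[1, -2, 4], [0, 23, -50], [0, 10, -22]].
det(A - λI) = 0 gives eigenvalues λ = 1, 3, -2.
For λ=1: eigenvector (1,0,0).
For λ=3: eigenvector (-1,5,2).
For λ=-2: eigenvector (0,2,1).
General solution: c_1e^(t)(1,0,0) + c_2e^(3t)(-1,5,2) + c_3e^(-2t)(0,2,1).

u(t) = c_1e^(t) - c_2e^(3t), v(t) = 5c_2e^(3t) + 2c_3e^(-2t), w(t) = 2c_2e^(3t) + c_3e^(-2t)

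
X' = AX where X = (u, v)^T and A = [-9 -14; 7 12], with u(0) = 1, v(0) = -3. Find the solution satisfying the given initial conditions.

u(t) = 5e^(5t) - 4e^(-2t), v(t) = -5e^(5t) + 2e^(-2t)

Coefficient matrix A = [[-9, -14], [7, 12]].
Characteristic polynomial det(A - λI) = λ^2 - 3λ - 10 = 0.
Eigenvalues λ = 5, -2.
For λ=5: (A-λI) row 1 is [-14, -14], so an eigenvector is (1, -1).
For λ=-2: (A-λI) row 1 is [-7, -14], so an eigenvector is (-2, 1).
General solution: C_1e^(5t)(1,-1) + C_2e^(-2t)(-2,1).
Applying u(0)=1, v(0)=-3 gives C_1=5, C_2=2.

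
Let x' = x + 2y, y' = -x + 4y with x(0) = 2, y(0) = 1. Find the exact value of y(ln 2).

A = [[1,2],[-1,4]]; eigenvalues λ = 3, 2.
Eigenvectors: (-1,-1) for λ=3, (-2,-1) for λ=2.
From the initial condition, c_1 = 0, c_2 = -1.
y(ln 2) = (0)(2^3)(-1) + (-1)(2^2)(-1) = 4.

4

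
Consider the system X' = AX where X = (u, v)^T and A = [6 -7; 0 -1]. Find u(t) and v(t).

u(t) = K_1e^(-t) - K_2e^(6t), v(t) = K_1e^(-t)

Coefficient matrix A = [[6, -7], [0, -1]].
Characteristic polynomial det(A - λI) = λ^2 - 5λ - 6 = 0.
Eigenvalues λ = -1, 6.
For λ=-1: (A-λI) row 1 is [7, -7], so an eigenvector is (1, 1).
For λ=6: (A-λI) row 1 is [0, -7], so an eigenvector is (-1, 0).
General solution: K_1e^(-t)(1,1) + K_2e^(6t)(-1,0).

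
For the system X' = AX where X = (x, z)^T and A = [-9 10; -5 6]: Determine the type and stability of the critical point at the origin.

A = [[-9,10],[-5,6]]; det(A-λI) = λ^2 + 3λ - 4.
λ = 1, -4: opposite signs.

saddle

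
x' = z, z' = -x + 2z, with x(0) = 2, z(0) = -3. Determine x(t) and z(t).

Coefficient matrix A = [[0, 1], [-1, 2]].
Characteristic polynomial det(A - λI) = λ^2 - 2λ + 1 = 0.
Single eigenvalue λ = 1 with algebraic multiplicity 2.
Eigenvector v = (-1,-1); generalized eigenvector w with (A-λI)w=v is (1,0).
General solution: e^(t)[K_1·v + K_2·(t·v + w)].
Applying x(0)=2, z(0)=-3 gives K_1=3, K_2=5.

x(t) = -5te^(t) + 2e^(t), z(t) = -5te^(t) - 3e^(t)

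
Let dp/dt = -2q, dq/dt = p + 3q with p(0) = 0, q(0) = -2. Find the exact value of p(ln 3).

24

A = [[0,-2],[1,3]]; eigenvalues λ = 1, 2.
Eigenvectors: (2,-1) for λ=1, (-1,1) for λ=2.
From the initial condition, c_1 = -2, c_2 = -4.
p(ln 3) = (-2)(3^1)(2) + (-4)(3^2)(-1) = 24.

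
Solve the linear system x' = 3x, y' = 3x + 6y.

x(t) = -C_2e^(3t), y(t) = -C_1e^(6t) + C_2e^(3t)

Coefficient matrix A = [[3, 0], [3, 6]].
Characteristic polynomial det(A - λI) = λ^2 - 9λ + 18 = 0.
Eigenvalues λ = 6, 3.
For λ=6: (A-λI) row 1 is [-3, 0], so an eigenvector is (0, -1).
For λ=3: (A-λI) row 2 is [3, 3], so an eigenvector is (-1, 1).
General solution: C_1e^(6t)(0,-1) + C_2e^(3t)(-1,1).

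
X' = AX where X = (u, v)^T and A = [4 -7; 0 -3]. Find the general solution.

Coefficient matrix A = [[4, -7], [0, -3]].
Characteristic polynomial det(A - λI) = λ^2 - λ - 12 = 0.
Eigenvalues λ = 4, -3.
For λ=4: (A-λI) row 1 is [0, -7], so an eigenvector is (1, 0).
For λ=-3: (A-λI) row 1 is [7, -7], so an eigenvector is (-1, -1).
General solution: K_1e^(4t)(1,0) + K_2e^(-3t)(-1,-1).

u(t) = K_1e^(4t) - K_2e^(-3t), v(t) = -K_2e^(-3t)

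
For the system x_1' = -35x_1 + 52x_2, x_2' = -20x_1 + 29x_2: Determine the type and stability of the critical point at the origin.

stable spiral

A = [[-35,52],[-20,29]]; det(A-λI) = λ^2 + 6λ + 25.
λ = -3 ± 4i: negative real part.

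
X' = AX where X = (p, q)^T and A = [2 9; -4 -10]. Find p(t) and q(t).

Coefficient matrix A = [[2, 9], [-4, -10]].
Characteristic polynomial det(A - λI) = λ^2 + 8λ + 16 = 0.
Single eigenvalue λ = -4 with algebraic multiplicity 2.
Eigenvector v = (3,-2); generalized eigenvector w with (A-λI)w=v is (2,-1).
General solution: e^(-4t)[c_1·v + c_2·(t·v + w)].

p(t) = 3c_1e^(-4t) + 3c_2te^(-4t) + 2c_2e^(-4t), q(t) = -2c_1e^(-4t) - 2c_2te^(-4t) - c_2e^(-4t)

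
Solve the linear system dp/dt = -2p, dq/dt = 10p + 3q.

p(t) = C_2e^(-2t), q(t) = -C_1e^(3t) - 2C_2e^(-2t)

Coefficient matrix A = [[-2, 0], [10, 3]].
Characteristic polynomial det(A - λI) = λ^2 - λ - 6 = 0.
Eigenvalues λ = 3, -2.
For λ=3: (A-λI) row 1 is [-5, 0], so an eigenvector is (0, -1).
For λ=-2: (A-λI) row 2 is [10, 5], so an eigenvector is (1, -2).
General solution: C_1e^(3t)(0,-1) + C_2e^(-2t)(1,-2).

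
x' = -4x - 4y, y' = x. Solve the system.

Coefficient matrix A = [[-4, -4], [1, 0]].
Characteristic polynomial det(A - λI) = λ^2 + 4λ + 4 = 0.
Single eigenvalue λ = -2 with algebraic multiplicity 2.
Eigenvector v = (2,-1); generalized eigenvector w with (A-λI)w=v is (1,-1).
General solution: e^(-2t)[C_1·v + C_2·(t·v + w)].

x(t) = 2C_1e^(-2t) + 2C_2te^(-2t) + C_2e^(-2t), y(t) = -C_1e^(-2t) - C_2te^(-2t) - C_2e^(-2t)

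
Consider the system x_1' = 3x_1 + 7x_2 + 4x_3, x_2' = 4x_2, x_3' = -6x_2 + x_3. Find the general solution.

x_1(t) = K_1e^(3t) - 2K_2e^(t) - K_3e^(4t), x_2(t) = K_3e^(4t), x_3(t) = K_2e^(t) - 2K_3e^(4t)

Coefficient matrix A = [[3, 7, 4], [0, 4, 0], [0, -6, 1]].
det(A - λI) = 0 gives eigenvalues λ = 3, 1, 4.
For λ=3: eigenvector (1,0,0).
For λ=1: eigenvector (-2,0,1).
For λ=4: eigenvector (-1,1,-2).
General solution: K_1e^(3t)(1,0,0) + K_2e^(t)(-2,0,1) + K_3e^(4t)(-1,1,-2).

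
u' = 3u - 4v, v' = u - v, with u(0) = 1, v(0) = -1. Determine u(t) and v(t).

Coefficient matrix A = [[3, -4], [1, -1]].
Characteristic polynomial det(A - λI) = λ^2 - 2λ + 1 = 0.
Single eigenvalue λ = 1 with algebraic multiplicity 2.
Eigenvector v = (-2,-1); generalized eigenvector w with (A-λI)w=v is (-1,0).
General solution: e^(t)[c_1·v + c_2·(t·v + w)].
Applying u(0)=1, v(0)=-1 gives c_1=1, c_2=-3.

u(t) = 6te^(t) + e^(t), v(t) = 3te^(t) - e^(t)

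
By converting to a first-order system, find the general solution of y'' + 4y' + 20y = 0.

Let x_1 = y, x_2 = y'. Then x_1' = x_2 and x_2' = -20x_1 - 4x_2.
A = [[0,1],[-20,-4]]; det(A-λI) = λ^2 + 4λ + 20.
Eigenvalues λ = -2 ± 4i.

y(t) = c_1e^(-2t)cos(4t) + c_2e^(-2t)sin(4t)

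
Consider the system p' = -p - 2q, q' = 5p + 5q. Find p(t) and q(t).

p(t) = K_1e^(2t)sin(t) - K_1e^(2t)cos(t) - K_2e^(2t)sin(t) - K_2e^(2t)cos(t), q(t) = -2K_1e^(2t)sin(t) + K_1e^(2t)cos(t) + K_2e^(2t)sin(t) + 2K_2e^(2t)cos(t)

Coefficient matrix A = [[-1, -2], [5, 5]].
Characteristic polynomial det(A - λI) = λ^2 - 4λ + 5 = 0.
Eigenvalues λ = 2 ± i (complex conjugate pair).
For λ=2+i: an eigenvector is (-1,1) - i(1,-2) = (-1 - i, 1 + 2i).
A real fundamental pair from Re and Im of e^((2+i)t)v: X_1 = e^(2t)(cos(t)·(-1,1) + sin(t)·(1,-2)), X_2 = e^(2t)(sin(t)·(-1,1) - cos(t)·(1,-2)).
General solution: K_1X_1 + K_2X_2.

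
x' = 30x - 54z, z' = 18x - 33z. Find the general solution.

x(t) = -3K_1e^(-6t) - 2K_2e^(3t), z(t) = -2K_1e^(-6t) - K_2e^(3t)

Coefficient matrix A = [[30, -54], [18, -33]].
Characteristic polynomial det(A - λI) = λ^2 + 3λ - 18 = 0.
Eigenvalues λ = -6, 3.
For λ=-6: (A-λI) row 1 is [36, -54], so an eigenvector is (-3, -2).
For λ=3: (A-λI) row 1 is [27, -54], so an eigenvector is (-2, -1).
General solution: K_1e^(-6t)(-3,-2) + K_2e^(3t)(-2,-1).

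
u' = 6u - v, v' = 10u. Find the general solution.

Coefficient matrix A = [[6, -1], [10, 0]].
Characteristic polynomial det(A - λI) = λ^2 - 6λ + 10 = 0.
Eigenvalues λ = 3 ± i (complex conjugate pair).
For λ=3+i: an eigenvector is (0,-1) - i(1,3) = (0 - i, -1 - 3i).
A real fundamental pair from Re and Im of e^((3+i)t)v: X_1 = e^(3t)(cos(t)·(0,-1) + sin(t)·(1,3)), X_2 = e^(3t)(sin(t)·(0,-1) - cos(t)·(1,3)).
General solution: K_1X_1 + K_2X_2.

u(t) = K_1e^(3t)sin(t) - K_2e^(3t)cos(t), v(t) = 3K_1e^(3t)sin(t) - K_1e^(3t)cos(t) - K_2e^(3t)sin(t) - 3K_2e^(3t)cos(t)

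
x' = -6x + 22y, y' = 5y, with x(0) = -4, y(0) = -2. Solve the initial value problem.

Coefficient matrix A = [[-6, 22], [0, 5]].
Characteristic polynomial det(A - λI) = λ^2 + λ - 30 = 0.
Eigenvalues λ = -6, 5.
For λ=-6: (A-λI) row 1 is [0, 22], so an eigenvector is (1, 0).
For λ=5: (A-λI) row 1 is [-11, 22], so an eigenvector is (2, 1).
General solution: C_1e^(-6t)(1,0) + C_2e^(5t)(2,1).
Applying x(0)=-4, y(0)=-2 gives C_1=0, C_2=-2.

x(t) = -4e^(5t), y(t) = -2e^(5t)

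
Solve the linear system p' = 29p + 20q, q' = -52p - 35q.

Coefficient matrix A = [[29, 20], [-52, -35]].
Characteristic polynomial det(A - λI) = λ^2 + 6λ + 25 = 0.
Eigenvalues λ = -3 ± 4i (complex conjugate pair).
For λ=-3+4i: an eigenvector is (-1,2) - i(2,-3) = (-1 - 2i, 2 + 3i).
A real fundamental pair from Re and Im of e^((-3+4i)t)v: X_1 = e^(-3t)(cos(4t)·(-1,2) + sin(4t)·(2,-3)), X_2 = e^(-3t)(sin(4t)·(-1,2) - cos(4t)·(2,-3)).
General solution: c_1X_1 + c_2X_2.

p(t) = 2c_1e^(-3t)sin(4t) - c_1e^(-3t)cos(4t) - c_2e^(-3t)sin(4t) - 2c_2e^(-3t)cos(4t), q(t) = -3c_1e^(-3t)sin(4t) + 2c_1e^(-3t)cos(4t) + 2c_2e^(-3t)sin(4t) + 3c_2e^(-3t)cos(4t)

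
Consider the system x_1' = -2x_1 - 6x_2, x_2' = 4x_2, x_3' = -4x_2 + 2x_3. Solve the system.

x_1(t) = c_1e^(-2t) - c_2e^(4t), x_2(t) = c_2e^(4t), x_3(t) = -2c_2e^(4t) + c_3e^(2t)

Coefficient matrix A = [[-2, -6, 0], [0, 4, 0], [0, -4, 2]].
det(A - λI) = 0 gives eigenvalues λ = -2, 4, 2.
For λ=-2: eigenvector (1,0,0).
For λ=4: eigenvector (-1,1,-2).
For λ=2: eigenvector (0,0,1).
General solution: c_1e^(-2t)(1,0,0) + c_2e^(4t)(-1,1,-2) + c_3e^(2t)(0,0,1).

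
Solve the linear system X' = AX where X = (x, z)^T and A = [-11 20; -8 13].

Coefficient matrix A = [[-11, 20], [-8, 13]].
Characteristic polynomial det(A - λI) = λ^2 - 2λ + 17 = 0.
Eigenvalues λ = 1 ± 4i (complex conjugate pair).
For λ=1+4i: an eigenvector is (1,1) - i(2,1) = (1 - 2i, 1 - i).
A real fundamental pair from Re and Im of e^((1+4i)t)v: X_1 = e^(t)(cos(4t)·(1,1) + sin(4t)·(2,1)), X_2 = e^(t)(sin(4t)·(1,1) - cos(4t)·(2,1)).
General solution: K_1X_1 + K_2X_2.

x(t) = 2K_1e^(t)sin(4t) + K_1e^(t)cos(4t) + K_2e^(t)sin(4t) - 2K_2e^(t)cos(4t), z(t) = K_1e^(t)sin(4t) + K_1e^(t)cos(4t) + K_2e^(t)sin(4t) - K_2e^(t)cos(4t)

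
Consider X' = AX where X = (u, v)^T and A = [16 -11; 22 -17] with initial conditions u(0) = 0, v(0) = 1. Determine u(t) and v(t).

u(t) = -e^(5t) + e^(-6t), v(t) = -e^(5t) + 2e^(-6t)

Coefficient matrix A = [[16, -11], [22, -17]].
Characteristic polynomial det(A - λI) = λ^2 + λ - 30 = 0.
Eigenvalues λ = -6, 5.
For λ=-6: (A-λI) row 1 is [22, -11], so an eigenvector is (-1, -2).
For λ=5: (A-λI) row 1 is [11, -11], so an eigenvector is (1, 1).
General solution: C_1e^(-6t)(-1,-2) + C_2e^(5t)(1,1).
Applying u(0)=0, v(0)=1 gives C_1=-1, C_2=-1.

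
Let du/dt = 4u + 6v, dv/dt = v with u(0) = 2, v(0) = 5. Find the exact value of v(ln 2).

10

A = [[4,6],[0,1]]; eigenvalues λ = 1, 4.
Eigenvectors: (2,-1) for λ=1, (-1,0) for λ=4.
From the initial condition, c_1 = -5, c_2 = -12.
v(ln 2) = (-5)(2^1)(-1) + (-12)(2^4)(0) = 10.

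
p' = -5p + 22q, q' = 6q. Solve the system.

p(t) = 2c_1e^(6t) - c_2e^(-5t), q(t) = c_1e^(6t)

Coefficient matrix A = [[-5, 22], [0, 6]].
Characteristic polynomial det(A - λI) = λ^2 - λ - 30 = 0.
Eigenvalues λ = 6, -5.
For λ=6: (A-λI) row 1 is [-11, 22], so an eigenvector is (2, 1).
For λ=-5: (A-λI) row 1 is [0, 22], so an eigenvector is (-1, 0).
General solution: c_1e^(6t)(2,1) + c_2e^(-5t)(-1,0).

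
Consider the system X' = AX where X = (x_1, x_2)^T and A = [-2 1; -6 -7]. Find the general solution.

x_1(t) = -c_1e^(-5t) - c_2e^(-4t), x_2(t) = 3c_1e^(-5t) + 2c_2e^(-4t)

Coefficient matrix A = [[-2, 1], [-6, -7]].
Characteristic polynomial det(A - λI) = λ^2 + 9λ + 20 = 0.
Eigenvalues λ = -5, -4.
For λ=-5: (A-λI) row 1 is [3, 1], so an eigenvector is (-1, 3).
For λ=-4: (A-λI) row 1 is [2, 1], so an eigenvector is (-1, 2).
General solution: c_1e^(-5t)(-1,3) + c_2e^(-4t)(-1,2).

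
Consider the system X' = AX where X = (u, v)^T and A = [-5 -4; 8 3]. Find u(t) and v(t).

u(t) = -C_1e^(-t)sin(4t) + C_2e^(-t)cos(4t), v(t) = C_1e^(-t)sin(4t) + C_1e^(-t)cos(4t) + C_2e^(-t)sin(4t) - C_2e^(-t)cos(4t)

Coefficient matrix A = [[-5, -4], [8, 3]].
Characteristic polynomial det(A - λI) = λ^2 + 2λ + 17 = 0.
Eigenvalues λ = -1 ± 4i (complex conjugate pair).
For λ=-1+4i: an eigenvector is (0,1) - i(-1,1) = (0 + i, 1 - i).
A real fundamental pair from Re and Im of e^((-1+4i)t)v: X_1 = e^(-t)(cos(4t)·(0,1) + sin(4t)·(-1,1)), X_2 = e^(-t)(sin(4t)·(0,1) - cos(4t)·(-1,1)).
General solution: C_1X_1 + C_2X_2.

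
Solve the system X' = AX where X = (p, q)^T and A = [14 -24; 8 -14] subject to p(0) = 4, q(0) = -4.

p(t) = 40e^(2t) - 36e^(-2t), q(t) = 20e^(2t) - 24e^(-2t)

Coefficient matrix A = [[14, -24], [8, -14]].
Characteristic polynomial det(A - λI) = λ^2 - 4 = 0.
Eigenvalues λ = -2, 2.
For λ=-2: (A-λI) row 1 is [16, -24], so an eigenvector is (3, 2).
For λ=2: (A-λI) row 1 is [12, -24], so an eigenvector is (-2, -1).
General solution: K_1e^(-2t)(3,2) + K_2e^(2t)(-2,-1).
Applying p(0)=4, q(0)=-4 gives K_1=-12, K_2=-20.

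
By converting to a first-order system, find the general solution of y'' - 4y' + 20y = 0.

Let x_1 = y, x_2 = y'. Then x_1' = x_2 and x_2' = -20x_1 + 4x_2.
A = [[0,1],[-20,4]]; det(A-λI) = λ^2 - 4λ + 20.
Eigenvalues λ = 2 ± 4i.

y(t) = K_1e^(2t)cos(4t) + K_2e^(2t)sin(4t)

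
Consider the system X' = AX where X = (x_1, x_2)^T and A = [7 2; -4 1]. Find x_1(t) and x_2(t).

x_1(t) = -C_1e^(5t) - C_2e^(3t), x_2(t) = C_1e^(5t) + 2C_2e^(3t)

Coefficient matrix A = [[7, 2], [-4, 1]].
Characteristic polynomial det(A - λI) = λ^2 - 8λ + 15 = 0.
Eigenvalues λ = 5, 3.
For λ=5: (A-λI) row 1 is [2, 2], so an eigenvector is (-1, 1).
For λ=3: (A-λI) row 1 is [4, 2], so an eigenvector is (-1, 2).
General solution: C_1e^(5t)(-1,1) + C_2e^(3t)(-1,2).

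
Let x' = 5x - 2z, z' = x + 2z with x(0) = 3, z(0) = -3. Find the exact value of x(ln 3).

729

A = [[5,-2],[1,2]]; eigenvalues λ = 3, 4.
Eigenvectors: (1,1) for λ=3, (2,1) for λ=4.
From the initial condition, c_1 = -9, c_2 = 6.
x(ln 3) = (-9)(3^3)(1) + (6)(3^4)(2) = 729.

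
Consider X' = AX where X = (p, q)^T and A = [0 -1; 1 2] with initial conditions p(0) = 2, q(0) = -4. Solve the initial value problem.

p(t) = 2te^(t) + 2e^(t), q(t) = -2te^(t) - 4e^(t)

Coefficient matrix A = [[0, -1], [1, 2]].
Characteristic polynomial det(A - λI) = λ^2 - 2λ + 1 = 0.
Single eigenvalue λ = 1 with algebraic multiplicity 2.
Eigenvector v = (1,-1); generalized eigenvector w with (A-λI)w=v is (1,-2).
General solution: e^(t)[c_1·v + c_2·(t·v + w)].
Applying p(0)=2, q(0)=-4 gives c_1=0, c_2=2.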